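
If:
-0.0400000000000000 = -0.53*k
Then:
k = 0.08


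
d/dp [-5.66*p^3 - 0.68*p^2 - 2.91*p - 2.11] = -16.98*p^2 - 1.36*p - 2.91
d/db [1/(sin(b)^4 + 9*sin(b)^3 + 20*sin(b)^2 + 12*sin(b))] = (-43*sin(b) + sin(3*b) + 27*cos(2*b)/2 - 51/2)*cos(b)/((sin(b)^3 + 9*sin(b)^2 + 20*sin(b) + 12)^2*sin(b)^2)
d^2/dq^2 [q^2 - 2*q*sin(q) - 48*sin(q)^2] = 2*q*sin(q) + 192*sin(q)^2 - 4*cos(q) - 94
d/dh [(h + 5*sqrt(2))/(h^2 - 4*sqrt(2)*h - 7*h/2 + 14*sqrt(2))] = 2*(2*h^2 - 8*sqrt(2)*h - 7*h + (h + 5*sqrt(2))*(-4*h + 7 + 8*sqrt(2)) + 28*sqrt(2))/(2*h^2 - 8*sqrt(2)*h - 7*h + 28*sqrt(2))^2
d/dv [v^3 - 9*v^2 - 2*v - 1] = 3*v^2 - 18*v - 2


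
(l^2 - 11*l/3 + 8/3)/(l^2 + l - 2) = (l - 8/3)/(l + 2)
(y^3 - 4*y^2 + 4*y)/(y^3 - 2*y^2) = (y - 2)/y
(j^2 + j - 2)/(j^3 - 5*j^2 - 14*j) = (j - 1)/(j*(j - 7))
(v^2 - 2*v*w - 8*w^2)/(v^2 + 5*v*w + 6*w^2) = (v - 4*w)/(v + 3*w)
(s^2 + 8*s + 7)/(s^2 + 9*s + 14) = (s + 1)/(s + 2)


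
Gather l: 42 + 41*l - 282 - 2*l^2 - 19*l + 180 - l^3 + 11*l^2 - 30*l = -l^3 + 9*l^2 - 8*l - 60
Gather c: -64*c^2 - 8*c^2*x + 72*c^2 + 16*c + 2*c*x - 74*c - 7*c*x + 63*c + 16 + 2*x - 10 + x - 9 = c^2*(8 - 8*x) + c*(5 - 5*x) + 3*x - 3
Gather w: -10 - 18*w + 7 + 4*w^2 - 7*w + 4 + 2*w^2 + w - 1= 6*w^2 - 24*w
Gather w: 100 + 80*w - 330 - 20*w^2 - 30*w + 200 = -20*w^2 + 50*w - 30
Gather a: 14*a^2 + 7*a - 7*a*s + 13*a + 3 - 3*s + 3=14*a^2 + a*(20 - 7*s) - 3*s + 6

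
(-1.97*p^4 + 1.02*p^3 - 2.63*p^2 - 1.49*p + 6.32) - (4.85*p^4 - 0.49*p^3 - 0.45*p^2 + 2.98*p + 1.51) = -6.82*p^4 + 1.51*p^3 - 2.18*p^2 - 4.47*p + 4.81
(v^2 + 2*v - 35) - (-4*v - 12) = v^2 + 6*v - 23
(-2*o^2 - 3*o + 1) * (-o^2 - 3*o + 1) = 2*o^4 + 9*o^3 + 6*o^2 - 6*o + 1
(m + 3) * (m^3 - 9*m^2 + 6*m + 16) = m^4 - 6*m^3 - 21*m^2 + 34*m + 48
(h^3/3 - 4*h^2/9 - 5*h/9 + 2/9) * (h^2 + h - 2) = h^5/3 - h^4/9 - 5*h^3/3 + 5*h^2/9 + 4*h/3 - 4/9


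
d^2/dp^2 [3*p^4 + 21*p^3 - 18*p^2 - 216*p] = 36*p^2 + 126*p - 36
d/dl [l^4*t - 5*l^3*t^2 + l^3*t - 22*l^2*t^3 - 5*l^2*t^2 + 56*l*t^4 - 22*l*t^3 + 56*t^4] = t*(4*l^3 - 15*l^2*t + 3*l^2 - 44*l*t^2 - 10*l*t + 56*t^3 - 22*t^2)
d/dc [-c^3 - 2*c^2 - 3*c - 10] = -3*c^2 - 4*c - 3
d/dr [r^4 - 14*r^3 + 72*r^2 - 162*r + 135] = 4*r^3 - 42*r^2 + 144*r - 162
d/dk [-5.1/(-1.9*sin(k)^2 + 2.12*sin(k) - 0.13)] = (10.812 - 19.38*sin(k))*cos(k)/(1.9*sin(k)^2 - 2.12*sin(k) + 0.13)^2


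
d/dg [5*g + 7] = 5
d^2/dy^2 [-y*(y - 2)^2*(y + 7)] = -12*y^2 - 18*y + 48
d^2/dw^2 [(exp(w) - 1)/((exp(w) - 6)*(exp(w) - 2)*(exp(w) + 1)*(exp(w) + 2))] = (9*exp(8*w) - 71*exp(7*w) + 195*exp(6*w) - 135*exp(5*w) - 558*exp(4*w) + 1944*exp(3*w) + 960*exp(2*w) - 1840*exp(w) + 1056)*exp(w)/(exp(12*w) - 15*exp(11*w) + 45*exp(10*w) + 235*exp(9*w) - 978*exp(8*w) - 1920*exp(7*w) + 6560*exp(6*w) + 10080*exp(5*w) - 17472*exp(4*w) - 29440*exp(3*w) + 11520*exp(2*w) + 34560*exp(w) + 13824)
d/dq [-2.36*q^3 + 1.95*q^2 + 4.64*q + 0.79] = -7.08*q^2 + 3.9*q + 4.64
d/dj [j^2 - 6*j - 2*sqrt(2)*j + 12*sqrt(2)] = 2*j - 6 - 2*sqrt(2)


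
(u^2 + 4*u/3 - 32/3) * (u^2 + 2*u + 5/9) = u^4 + 10*u^3/3 - 67*u^2/9 - 556*u/27 - 160/27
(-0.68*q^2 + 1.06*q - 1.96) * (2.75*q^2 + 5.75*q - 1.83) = -1.87*q^4 - 0.995*q^3 + 1.9494*q^2 - 13.2098*q + 3.5868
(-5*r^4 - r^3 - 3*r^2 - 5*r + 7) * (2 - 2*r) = 10*r^5 - 8*r^4 + 4*r^3 + 4*r^2 - 24*r + 14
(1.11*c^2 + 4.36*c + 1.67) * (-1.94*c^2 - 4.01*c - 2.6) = -2.1534*c^4 - 12.9095*c^3 - 23.6094*c^2 - 18.0327*c - 4.342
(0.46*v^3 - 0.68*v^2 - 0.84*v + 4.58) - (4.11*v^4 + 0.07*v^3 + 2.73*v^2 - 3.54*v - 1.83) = -4.11*v^4 + 0.39*v^3 - 3.41*v^2 + 2.7*v + 6.41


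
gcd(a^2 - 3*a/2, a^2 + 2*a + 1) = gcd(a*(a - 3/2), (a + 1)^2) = 1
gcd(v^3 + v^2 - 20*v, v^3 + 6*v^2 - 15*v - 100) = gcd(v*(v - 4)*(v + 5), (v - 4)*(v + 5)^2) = v^2 + v - 20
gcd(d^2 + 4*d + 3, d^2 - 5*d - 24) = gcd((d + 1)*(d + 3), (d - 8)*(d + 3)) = d + 3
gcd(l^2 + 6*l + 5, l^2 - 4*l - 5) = l + 1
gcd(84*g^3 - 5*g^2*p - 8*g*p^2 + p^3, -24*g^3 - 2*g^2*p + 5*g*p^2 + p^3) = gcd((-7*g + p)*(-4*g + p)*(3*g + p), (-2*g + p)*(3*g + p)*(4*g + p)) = 3*g + p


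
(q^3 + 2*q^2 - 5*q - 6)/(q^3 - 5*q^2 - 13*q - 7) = (q^2 + q - 6)/(q^2 - 6*q - 7)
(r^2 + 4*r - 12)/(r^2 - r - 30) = (-r^2 - 4*r + 12)/(-r^2 + r + 30)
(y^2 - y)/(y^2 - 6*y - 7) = y*(1 - y)/(-y^2 + 6*y + 7)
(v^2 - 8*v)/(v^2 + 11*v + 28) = v*(v - 8)/(v^2 + 11*v + 28)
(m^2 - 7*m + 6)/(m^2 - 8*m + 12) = (m - 1)/(m - 2)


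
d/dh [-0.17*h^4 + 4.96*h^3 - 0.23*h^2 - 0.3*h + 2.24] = -0.68*h^3 + 14.88*h^2 - 0.46*h - 0.3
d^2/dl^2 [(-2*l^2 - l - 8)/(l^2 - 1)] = 2*(-l^3 - 30*l^2 - 3*l - 10)/(l^6 - 3*l^4 + 3*l^2 - 1)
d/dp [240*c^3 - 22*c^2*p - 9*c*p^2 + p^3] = -22*c^2 - 18*c*p + 3*p^2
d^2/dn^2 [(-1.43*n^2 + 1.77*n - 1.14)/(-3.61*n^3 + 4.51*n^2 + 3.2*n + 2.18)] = (37.271806*n^6 - 138.400902*n^5 + 450.30057*n^4 - 293.587422*n^3 - 191.400792*n^2 + 256.958028*n + 39.2176)/(47.045881*n^9 - 176.324313*n^8 + 95.175123*n^7 + 135.633335*n^6 + 128.591028*n^5 - 120.471294*n^4 - 170.070068*n^3 - 131.269572*n^2 - 45.62304*n - 10.360232)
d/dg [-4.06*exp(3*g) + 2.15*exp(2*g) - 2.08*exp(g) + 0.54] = (-12.18*exp(2*g) + 4.3*exp(g) - 2.08)*exp(g)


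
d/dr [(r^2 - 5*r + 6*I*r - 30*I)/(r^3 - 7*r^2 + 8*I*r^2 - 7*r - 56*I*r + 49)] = (-r^4 + r^3*(10 - 12*I) + r^2*(6 + 116*I) + r*(-382 - 420*I) + 1435 + 84*I)/(r^6 + r^5*(-14 + 16*I) + r^4*(-29 - 224*I) + r^3*(1092 + 672*I) + r^2*(-3773 + 1568*I) + r*(-686 - 5488*I) + 2401)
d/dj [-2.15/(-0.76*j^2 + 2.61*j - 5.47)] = (5.6115 - 3.268*j)/(0.76*j^2 - 2.61*j + 5.47)^2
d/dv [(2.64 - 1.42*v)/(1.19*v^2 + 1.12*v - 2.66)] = (1.6898*v^2 - 6.2832*v + 0.8204)/(1.4161*v^4 + 2.6656*v^3 - 5.0764*v^2 - 5.9584*v + 7.0756)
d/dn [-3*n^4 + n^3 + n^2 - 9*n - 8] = -12*n^3 + 3*n^2 + 2*n - 9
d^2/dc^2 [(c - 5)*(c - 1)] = 2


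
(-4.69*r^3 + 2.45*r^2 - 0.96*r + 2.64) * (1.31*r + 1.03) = -6.1439*r^4 - 1.6212*r^3 + 1.2659*r^2 + 2.4696*r + 2.7192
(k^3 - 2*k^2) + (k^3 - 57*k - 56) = 2*k^3 - 2*k^2 - 57*k - 56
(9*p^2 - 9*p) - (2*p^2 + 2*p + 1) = 7*p^2 - 11*p - 1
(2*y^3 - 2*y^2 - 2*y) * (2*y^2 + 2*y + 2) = 4*y^5 - 4*y^3 - 8*y^2 - 4*y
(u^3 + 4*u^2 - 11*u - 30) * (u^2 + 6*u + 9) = u^5 + 10*u^4 + 22*u^3 - 60*u^2 - 279*u - 270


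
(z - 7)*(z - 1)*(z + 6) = z^3 - 2*z^2 - 41*z + 42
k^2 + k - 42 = (k - 6)*(k + 7)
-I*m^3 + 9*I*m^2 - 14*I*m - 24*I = (m - 6)*(m - 4)*(-I*m - I)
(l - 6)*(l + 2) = l^2 - 4*l - 12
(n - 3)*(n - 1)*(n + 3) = n^3 - n^2 - 9*n + 9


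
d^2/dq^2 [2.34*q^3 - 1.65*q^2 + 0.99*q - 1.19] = 14.04*q - 3.3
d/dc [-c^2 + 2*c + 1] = 2 - 2*c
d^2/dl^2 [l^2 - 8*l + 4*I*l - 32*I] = 2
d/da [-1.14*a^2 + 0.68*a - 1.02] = 0.68 - 2.28*a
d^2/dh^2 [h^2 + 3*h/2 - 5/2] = 2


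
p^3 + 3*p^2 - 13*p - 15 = (p - 3)*(p + 1)*(p + 5)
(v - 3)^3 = v^3 - 9*v^2 + 27*v - 27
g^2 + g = g*(g + 1)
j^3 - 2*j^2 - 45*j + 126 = (j - 6)*(j - 3)*(j + 7)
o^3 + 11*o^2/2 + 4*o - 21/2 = (o - 1)*(o + 3)*(o + 7/2)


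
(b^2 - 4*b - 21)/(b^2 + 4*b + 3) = (b - 7)/(b + 1)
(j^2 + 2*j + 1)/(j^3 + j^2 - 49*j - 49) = (j + 1)/(j^2 - 49)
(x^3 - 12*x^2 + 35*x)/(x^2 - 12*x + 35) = x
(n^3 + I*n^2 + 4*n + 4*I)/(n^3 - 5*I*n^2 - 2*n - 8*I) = (n + 2*I)/(n - 4*I)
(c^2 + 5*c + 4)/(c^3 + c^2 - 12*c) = (c + 1)/(c*(c - 3))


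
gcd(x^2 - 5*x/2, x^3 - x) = x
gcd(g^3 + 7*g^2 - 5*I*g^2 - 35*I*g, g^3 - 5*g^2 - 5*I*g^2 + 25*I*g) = g^2 - 5*I*g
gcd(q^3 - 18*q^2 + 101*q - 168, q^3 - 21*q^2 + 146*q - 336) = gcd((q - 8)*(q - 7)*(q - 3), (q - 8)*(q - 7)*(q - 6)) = q^2 - 15*q + 56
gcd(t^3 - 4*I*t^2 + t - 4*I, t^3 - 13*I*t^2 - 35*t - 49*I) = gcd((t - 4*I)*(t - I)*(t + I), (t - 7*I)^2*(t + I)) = t + I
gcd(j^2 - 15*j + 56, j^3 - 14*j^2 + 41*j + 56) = j^2 - 15*j + 56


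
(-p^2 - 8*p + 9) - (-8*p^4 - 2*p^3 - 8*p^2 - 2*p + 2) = 8*p^4 + 2*p^3 + 7*p^2 - 6*p + 7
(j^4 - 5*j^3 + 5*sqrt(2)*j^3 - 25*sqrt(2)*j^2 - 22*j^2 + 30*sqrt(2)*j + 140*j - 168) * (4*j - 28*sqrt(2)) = 4*j^5 - 20*j^4 - 8*sqrt(2)*j^4 - 368*j^3 + 40*sqrt(2)*j^3 + 736*sqrt(2)*j^2 + 1960*j^2 - 3920*sqrt(2)*j - 2352*j + 4704*sqrt(2)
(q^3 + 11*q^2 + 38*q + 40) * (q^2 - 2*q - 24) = q^5 + 9*q^4 - 8*q^3 - 300*q^2 - 992*q - 960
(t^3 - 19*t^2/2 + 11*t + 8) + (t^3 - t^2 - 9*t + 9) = 2*t^3 - 21*t^2/2 + 2*t + 17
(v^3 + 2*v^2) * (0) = 0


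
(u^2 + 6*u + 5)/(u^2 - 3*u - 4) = (u + 5)/(u - 4)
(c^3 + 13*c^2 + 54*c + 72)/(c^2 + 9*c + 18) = c + 4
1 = 1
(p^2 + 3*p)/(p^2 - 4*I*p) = (p + 3)/(p - 4*I)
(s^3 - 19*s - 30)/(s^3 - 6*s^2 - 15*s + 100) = (s^2 + 5*s + 6)/(s^2 - s - 20)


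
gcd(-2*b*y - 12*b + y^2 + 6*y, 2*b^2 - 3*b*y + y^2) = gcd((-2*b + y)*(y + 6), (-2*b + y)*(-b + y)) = -2*b + y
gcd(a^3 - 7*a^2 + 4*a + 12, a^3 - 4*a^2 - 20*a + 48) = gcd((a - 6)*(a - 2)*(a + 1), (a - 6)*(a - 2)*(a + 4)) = a^2 - 8*a + 12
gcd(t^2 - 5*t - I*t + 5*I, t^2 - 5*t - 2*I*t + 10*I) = t - 5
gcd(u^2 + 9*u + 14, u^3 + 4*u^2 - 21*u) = u + 7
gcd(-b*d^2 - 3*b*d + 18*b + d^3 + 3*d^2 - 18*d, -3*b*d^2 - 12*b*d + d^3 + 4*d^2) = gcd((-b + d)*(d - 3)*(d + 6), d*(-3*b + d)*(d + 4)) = 1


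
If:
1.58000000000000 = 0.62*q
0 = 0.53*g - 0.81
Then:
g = 1.53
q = 2.55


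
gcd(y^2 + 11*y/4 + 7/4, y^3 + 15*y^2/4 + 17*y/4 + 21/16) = y + 7/4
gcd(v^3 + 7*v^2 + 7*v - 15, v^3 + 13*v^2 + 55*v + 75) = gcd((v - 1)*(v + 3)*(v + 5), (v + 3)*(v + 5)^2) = v^2 + 8*v + 15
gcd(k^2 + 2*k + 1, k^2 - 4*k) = 1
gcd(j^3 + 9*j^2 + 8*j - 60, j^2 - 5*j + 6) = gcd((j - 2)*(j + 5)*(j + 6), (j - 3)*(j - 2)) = j - 2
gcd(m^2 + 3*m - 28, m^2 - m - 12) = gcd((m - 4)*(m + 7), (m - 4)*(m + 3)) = m - 4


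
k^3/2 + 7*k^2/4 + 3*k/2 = k*(k/2 + 1)*(k + 3/2)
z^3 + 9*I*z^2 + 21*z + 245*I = (z - 5*I)*(z + 7*I)^2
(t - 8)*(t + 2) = t^2 - 6*t - 16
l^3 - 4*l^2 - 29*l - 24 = (l - 8)*(l + 1)*(l + 3)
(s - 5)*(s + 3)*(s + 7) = s^3 + 5*s^2 - 29*s - 105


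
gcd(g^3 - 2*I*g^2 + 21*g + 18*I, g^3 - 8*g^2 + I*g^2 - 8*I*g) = g + I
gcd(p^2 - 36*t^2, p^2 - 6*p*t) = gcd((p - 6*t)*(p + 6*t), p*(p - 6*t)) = p - 6*t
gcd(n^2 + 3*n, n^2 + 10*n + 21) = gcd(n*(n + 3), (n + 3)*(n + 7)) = n + 3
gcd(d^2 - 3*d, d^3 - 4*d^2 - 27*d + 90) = d - 3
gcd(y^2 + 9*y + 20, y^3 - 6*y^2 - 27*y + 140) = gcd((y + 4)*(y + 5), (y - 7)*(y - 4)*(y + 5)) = y + 5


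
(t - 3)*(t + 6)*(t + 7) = t^3 + 10*t^2 + 3*t - 126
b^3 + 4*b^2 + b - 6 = (b - 1)*(b + 2)*(b + 3)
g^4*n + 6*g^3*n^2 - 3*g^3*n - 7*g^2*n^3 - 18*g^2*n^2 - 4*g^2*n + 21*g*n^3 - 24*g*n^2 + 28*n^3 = (g - 4)*(g - n)*(g + 7*n)*(g*n + n)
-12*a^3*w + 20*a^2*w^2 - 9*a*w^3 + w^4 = w*(-6*a + w)*(-2*a + w)*(-a + w)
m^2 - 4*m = m*(m - 4)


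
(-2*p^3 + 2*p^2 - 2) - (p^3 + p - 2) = -3*p^3 + 2*p^2 - p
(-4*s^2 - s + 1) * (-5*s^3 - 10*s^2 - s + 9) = 20*s^5 + 45*s^4 + 9*s^3 - 45*s^2 - 10*s + 9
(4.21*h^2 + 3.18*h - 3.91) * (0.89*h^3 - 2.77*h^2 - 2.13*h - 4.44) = 3.7469*h^5 - 8.8315*h^4 - 21.2558*h^3 - 14.6351*h^2 - 5.7909*h + 17.3604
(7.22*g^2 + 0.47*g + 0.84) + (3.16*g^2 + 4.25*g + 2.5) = 10.38*g^2 + 4.72*g + 3.34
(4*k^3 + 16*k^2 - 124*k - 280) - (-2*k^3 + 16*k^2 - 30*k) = 6*k^3 - 94*k - 280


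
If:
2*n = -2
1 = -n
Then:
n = -1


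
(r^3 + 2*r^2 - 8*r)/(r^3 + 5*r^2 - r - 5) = r*(r^2 + 2*r - 8)/(r^3 + 5*r^2 - r - 5)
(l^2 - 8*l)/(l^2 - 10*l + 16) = l/(l - 2)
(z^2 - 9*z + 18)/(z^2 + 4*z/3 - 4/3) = 3*(z^2 - 9*z + 18)/(3*z^2 + 4*z - 4)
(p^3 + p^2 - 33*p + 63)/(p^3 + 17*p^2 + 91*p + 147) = (p^2 - 6*p + 9)/(p^2 + 10*p + 21)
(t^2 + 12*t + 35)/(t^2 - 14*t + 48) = (t^2 + 12*t + 35)/(t^2 - 14*t + 48)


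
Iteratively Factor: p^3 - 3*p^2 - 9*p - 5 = (p - 5)*(p^2 + 2*p + 1) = (p - 5)*(p + 1)*(p + 1)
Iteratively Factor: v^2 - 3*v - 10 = (v + 2)*(v - 5)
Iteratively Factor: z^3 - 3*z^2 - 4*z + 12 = (z - 2)*(z^2 - z - 6) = (z - 2)*(z + 2)*(z - 3)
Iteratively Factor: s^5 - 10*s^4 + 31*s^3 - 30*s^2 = (s - 2)*(s^4 - 8*s^3 + 15*s^2) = (s - 5)*(s - 2)*(s^3 - 3*s^2) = (s - 5)*(s - 3)*(s - 2)*(s^2) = s*(s - 5)*(s - 3)*(s - 2)*(s)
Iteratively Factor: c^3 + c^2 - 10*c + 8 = (c - 2)*(c^2 + 3*c - 4) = (c - 2)*(c - 1)*(c + 4)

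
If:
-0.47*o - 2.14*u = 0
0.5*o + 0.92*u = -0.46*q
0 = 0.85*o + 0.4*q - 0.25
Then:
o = 0.42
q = -0.27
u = -0.09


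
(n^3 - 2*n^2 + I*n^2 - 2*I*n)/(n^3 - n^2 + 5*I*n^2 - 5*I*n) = (n^2 + n*(-2 + I) - 2*I)/(n^2 + n*(-1 + 5*I) - 5*I)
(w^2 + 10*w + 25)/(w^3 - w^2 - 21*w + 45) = (w + 5)/(w^2 - 6*w + 9)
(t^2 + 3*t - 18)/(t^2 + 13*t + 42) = (t - 3)/(t + 7)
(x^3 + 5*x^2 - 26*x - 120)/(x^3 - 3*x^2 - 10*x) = (x^2 + 10*x + 24)/(x*(x + 2))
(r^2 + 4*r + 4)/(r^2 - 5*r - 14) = (r + 2)/(r - 7)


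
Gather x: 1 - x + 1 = 2 - x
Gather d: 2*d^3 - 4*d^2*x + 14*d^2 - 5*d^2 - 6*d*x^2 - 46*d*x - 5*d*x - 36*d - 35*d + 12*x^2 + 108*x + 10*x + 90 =2*d^3 + d^2*(9 - 4*x) + d*(-6*x^2 - 51*x - 71) + 12*x^2 + 118*x + 90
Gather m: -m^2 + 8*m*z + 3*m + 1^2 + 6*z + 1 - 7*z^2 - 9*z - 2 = -m^2 + m*(8*z + 3) - 7*z^2 - 3*z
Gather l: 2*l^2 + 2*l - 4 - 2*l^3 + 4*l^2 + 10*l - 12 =-2*l^3 + 6*l^2 + 12*l - 16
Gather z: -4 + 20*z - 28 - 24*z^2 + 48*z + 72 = -24*z^2 + 68*z + 40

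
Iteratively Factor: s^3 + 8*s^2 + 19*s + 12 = (s + 3)*(s^2 + 5*s + 4) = (s + 1)*(s + 3)*(s + 4)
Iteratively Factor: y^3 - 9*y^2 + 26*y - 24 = (y - 2)*(y^2 - 7*y + 12) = (y - 3)*(y - 2)*(y - 4)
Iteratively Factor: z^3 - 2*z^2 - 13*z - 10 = (z - 5)*(z^2 + 3*z + 2) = (z - 5)*(z + 1)*(z + 2)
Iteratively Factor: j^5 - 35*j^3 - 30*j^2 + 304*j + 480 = (j + 3)*(j^4 - 3*j^3 - 26*j^2 + 48*j + 160) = (j - 5)*(j + 3)*(j^3 + 2*j^2 - 16*j - 32) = (j - 5)*(j - 4)*(j + 3)*(j^2 + 6*j + 8) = (j - 5)*(j - 4)*(j + 2)*(j + 3)*(j + 4)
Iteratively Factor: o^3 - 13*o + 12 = (o + 4)*(o^2 - 4*o + 3) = (o - 3)*(o + 4)*(o - 1)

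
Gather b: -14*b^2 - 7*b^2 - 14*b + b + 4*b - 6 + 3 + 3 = -21*b^2 - 9*b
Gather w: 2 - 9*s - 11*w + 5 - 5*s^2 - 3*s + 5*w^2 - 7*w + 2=-5*s^2 - 12*s + 5*w^2 - 18*w + 9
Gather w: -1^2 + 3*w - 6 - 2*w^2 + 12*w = -2*w^2 + 15*w - 7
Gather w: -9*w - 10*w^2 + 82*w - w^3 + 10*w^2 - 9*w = -w^3 + 64*w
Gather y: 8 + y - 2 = y + 6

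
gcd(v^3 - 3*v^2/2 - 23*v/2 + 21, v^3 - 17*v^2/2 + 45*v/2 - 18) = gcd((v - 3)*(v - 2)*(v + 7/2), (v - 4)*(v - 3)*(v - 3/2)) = v - 3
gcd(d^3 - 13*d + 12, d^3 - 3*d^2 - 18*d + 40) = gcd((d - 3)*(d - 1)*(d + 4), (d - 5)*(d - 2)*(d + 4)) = d + 4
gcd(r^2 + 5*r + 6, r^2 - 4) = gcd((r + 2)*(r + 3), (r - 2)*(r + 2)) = r + 2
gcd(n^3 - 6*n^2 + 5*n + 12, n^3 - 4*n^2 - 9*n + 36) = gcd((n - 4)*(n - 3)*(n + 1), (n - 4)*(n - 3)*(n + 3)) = n^2 - 7*n + 12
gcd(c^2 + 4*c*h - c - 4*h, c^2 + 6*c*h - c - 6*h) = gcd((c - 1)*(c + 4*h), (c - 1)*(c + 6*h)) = c - 1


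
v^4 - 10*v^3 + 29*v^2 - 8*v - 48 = (v - 4)^2*(v - 3)*(v + 1)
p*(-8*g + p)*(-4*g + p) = 32*g^2*p - 12*g*p^2 + p^3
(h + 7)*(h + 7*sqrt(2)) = h^2 + 7*h + 7*sqrt(2)*h + 49*sqrt(2)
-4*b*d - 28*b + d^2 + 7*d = (-4*b + d)*(d + 7)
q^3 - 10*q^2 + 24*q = q*(q - 6)*(q - 4)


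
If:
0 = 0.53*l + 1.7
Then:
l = -3.21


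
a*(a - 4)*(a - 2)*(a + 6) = a^4 - 28*a^2 + 48*a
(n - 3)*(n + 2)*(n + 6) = n^3 + 5*n^2 - 12*n - 36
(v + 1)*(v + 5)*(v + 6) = v^3 + 12*v^2 + 41*v + 30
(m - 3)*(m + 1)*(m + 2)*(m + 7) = m^4 + 7*m^3 - 7*m^2 - 55*m - 42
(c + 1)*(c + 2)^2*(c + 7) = c^4 + 12*c^3 + 43*c^2 + 60*c + 28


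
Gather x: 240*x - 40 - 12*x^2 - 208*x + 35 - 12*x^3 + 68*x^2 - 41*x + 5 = -12*x^3 + 56*x^2 - 9*x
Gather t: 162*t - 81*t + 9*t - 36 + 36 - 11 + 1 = 90*t - 10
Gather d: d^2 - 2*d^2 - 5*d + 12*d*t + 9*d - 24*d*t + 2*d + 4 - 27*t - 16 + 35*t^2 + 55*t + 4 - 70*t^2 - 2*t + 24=-d^2 + d*(6 - 12*t) - 35*t^2 + 26*t + 16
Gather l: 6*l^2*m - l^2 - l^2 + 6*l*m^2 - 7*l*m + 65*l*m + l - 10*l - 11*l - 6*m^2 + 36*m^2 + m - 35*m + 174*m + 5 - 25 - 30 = l^2*(6*m - 2) + l*(6*m^2 + 58*m - 20) + 30*m^2 + 140*m - 50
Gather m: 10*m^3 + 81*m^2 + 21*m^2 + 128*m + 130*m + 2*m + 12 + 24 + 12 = 10*m^3 + 102*m^2 + 260*m + 48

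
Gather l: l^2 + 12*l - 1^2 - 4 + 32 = l^2 + 12*l + 27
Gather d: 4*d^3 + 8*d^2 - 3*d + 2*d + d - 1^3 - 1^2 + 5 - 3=4*d^3 + 8*d^2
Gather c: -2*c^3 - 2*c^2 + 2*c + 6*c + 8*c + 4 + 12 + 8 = -2*c^3 - 2*c^2 + 16*c + 24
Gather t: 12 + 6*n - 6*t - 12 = 6*n - 6*t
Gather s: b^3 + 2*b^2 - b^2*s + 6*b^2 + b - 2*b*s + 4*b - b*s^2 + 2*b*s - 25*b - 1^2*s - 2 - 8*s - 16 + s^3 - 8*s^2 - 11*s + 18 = b^3 + 8*b^2 - 20*b + s^3 + s^2*(-b - 8) + s*(-b^2 - 20)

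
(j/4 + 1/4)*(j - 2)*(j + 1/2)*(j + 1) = j^4/4 + j^3/8 - 3*j^2/4 - 7*j/8 - 1/4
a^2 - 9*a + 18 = (a - 6)*(a - 3)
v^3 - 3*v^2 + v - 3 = (v - 3)*(v - I)*(v + I)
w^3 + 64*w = w*(w - 8*I)*(w + 8*I)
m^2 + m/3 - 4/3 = (m - 1)*(m + 4/3)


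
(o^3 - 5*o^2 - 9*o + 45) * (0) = 0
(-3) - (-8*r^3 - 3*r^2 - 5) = 8*r^3 + 3*r^2 + 2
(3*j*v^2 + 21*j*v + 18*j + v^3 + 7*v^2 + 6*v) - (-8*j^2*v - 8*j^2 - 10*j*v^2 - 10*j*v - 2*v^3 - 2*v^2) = 8*j^2*v + 8*j^2 + 13*j*v^2 + 31*j*v + 18*j + 3*v^3 + 9*v^2 + 6*v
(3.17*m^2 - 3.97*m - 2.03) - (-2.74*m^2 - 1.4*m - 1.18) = 5.91*m^2 - 2.57*m - 0.85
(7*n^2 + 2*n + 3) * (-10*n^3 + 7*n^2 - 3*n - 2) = -70*n^5 + 29*n^4 - 37*n^3 + n^2 - 13*n - 6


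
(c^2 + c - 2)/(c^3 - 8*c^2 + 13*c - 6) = (c + 2)/(c^2 - 7*c + 6)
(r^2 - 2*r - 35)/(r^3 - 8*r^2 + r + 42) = (r + 5)/(r^2 - r - 6)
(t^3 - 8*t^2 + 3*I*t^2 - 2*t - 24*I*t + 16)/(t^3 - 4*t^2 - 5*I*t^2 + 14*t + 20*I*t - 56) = (t^2 + t*(-8 + I) - 8*I)/(t^2 - t*(4 + 7*I) + 28*I)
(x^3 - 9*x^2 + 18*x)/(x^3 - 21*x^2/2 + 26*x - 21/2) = 2*x*(x - 6)/(2*x^2 - 15*x + 7)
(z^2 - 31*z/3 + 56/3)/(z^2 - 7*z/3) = (z - 8)/z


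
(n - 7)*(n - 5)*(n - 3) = n^3 - 15*n^2 + 71*n - 105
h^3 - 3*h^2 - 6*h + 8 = (h - 4)*(h - 1)*(h + 2)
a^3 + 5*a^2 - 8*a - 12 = (a - 2)*(a + 1)*(a + 6)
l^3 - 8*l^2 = l^2*(l - 8)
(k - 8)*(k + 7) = k^2 - k - 56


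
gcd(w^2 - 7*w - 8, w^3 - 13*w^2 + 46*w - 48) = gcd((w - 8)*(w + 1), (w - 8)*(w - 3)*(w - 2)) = w - 8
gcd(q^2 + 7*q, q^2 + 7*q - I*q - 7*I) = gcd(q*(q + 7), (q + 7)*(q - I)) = q + 7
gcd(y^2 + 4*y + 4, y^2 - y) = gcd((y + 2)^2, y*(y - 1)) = 1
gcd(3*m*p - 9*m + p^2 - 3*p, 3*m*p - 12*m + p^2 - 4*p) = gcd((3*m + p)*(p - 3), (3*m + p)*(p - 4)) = 3*m + p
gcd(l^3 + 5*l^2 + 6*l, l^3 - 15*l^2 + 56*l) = l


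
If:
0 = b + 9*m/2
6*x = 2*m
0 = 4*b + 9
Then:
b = -9/4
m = 1/2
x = 1/6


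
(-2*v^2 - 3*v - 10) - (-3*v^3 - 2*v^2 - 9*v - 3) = 3*v^3 + 6*v - 7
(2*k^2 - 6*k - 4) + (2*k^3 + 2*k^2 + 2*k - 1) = 2*k^3 + 4*k^2 - 4*k - 5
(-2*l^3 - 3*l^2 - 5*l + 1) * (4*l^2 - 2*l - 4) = -8*l^5 - 8*l^4 - 6*l^3 + 26*l^2 + 18*l - 4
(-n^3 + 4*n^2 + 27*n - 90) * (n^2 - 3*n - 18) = -n^5 + 7*n^4 + 33*n^3 - 243*n^2 - 216*n + 1620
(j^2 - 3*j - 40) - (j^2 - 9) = -3*j - 31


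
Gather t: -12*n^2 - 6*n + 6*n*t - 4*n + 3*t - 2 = -12*n^2 - 10*n + t*(6*n + 3) - 2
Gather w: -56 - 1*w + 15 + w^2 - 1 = w^2 - w - 42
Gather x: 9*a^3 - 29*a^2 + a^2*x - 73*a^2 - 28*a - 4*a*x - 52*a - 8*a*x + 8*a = 9*a^3 - 102*a^2 - 72*a + x*(a^2 - 12*a)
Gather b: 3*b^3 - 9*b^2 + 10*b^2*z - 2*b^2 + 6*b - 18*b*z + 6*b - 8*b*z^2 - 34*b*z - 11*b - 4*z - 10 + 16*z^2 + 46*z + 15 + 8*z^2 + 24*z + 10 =3*b^3 + b^2*(10*z - 11) + b*(-8*z^2 - 52*z + 1) + 24*z^2 + 66*z + 15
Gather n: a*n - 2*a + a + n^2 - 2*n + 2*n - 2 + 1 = a*n - a + n^2 - 1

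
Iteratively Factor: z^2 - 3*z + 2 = (z - 1)*(z - 2)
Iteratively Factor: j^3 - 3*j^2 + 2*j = (j)*(j^2 - 3*j + 2) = j*(j - 1)*(j - 2)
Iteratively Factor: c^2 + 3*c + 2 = (c + 2)*(c + 1)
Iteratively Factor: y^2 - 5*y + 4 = (y - 4)*(y - 1)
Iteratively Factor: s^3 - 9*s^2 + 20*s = (s)*(s^2 - 9*s + 20) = s*(s - 4)*(s - 5)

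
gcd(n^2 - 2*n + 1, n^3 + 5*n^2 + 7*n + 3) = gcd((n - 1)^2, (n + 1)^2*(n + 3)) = 1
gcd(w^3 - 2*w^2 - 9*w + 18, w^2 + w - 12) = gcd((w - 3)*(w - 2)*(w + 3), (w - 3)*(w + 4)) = w - 3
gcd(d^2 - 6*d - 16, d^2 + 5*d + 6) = d + 2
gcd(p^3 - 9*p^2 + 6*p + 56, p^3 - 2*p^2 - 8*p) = p^2 - 2*p - 8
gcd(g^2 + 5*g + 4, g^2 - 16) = g + 4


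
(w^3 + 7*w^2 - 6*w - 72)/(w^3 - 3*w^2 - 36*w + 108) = (w + 4)/(w - 6)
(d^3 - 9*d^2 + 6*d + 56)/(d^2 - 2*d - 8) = d - 7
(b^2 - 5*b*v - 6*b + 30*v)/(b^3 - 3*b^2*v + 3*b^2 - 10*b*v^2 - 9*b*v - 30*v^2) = (b - 6)/(b^2 + 2*b*v + 3*b + 6*v)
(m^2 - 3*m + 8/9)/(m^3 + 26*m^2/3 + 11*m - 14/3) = (m - 8/3)/(m^2 + 9*m + 14)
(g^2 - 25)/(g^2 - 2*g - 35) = (g - 5)/(g - 7)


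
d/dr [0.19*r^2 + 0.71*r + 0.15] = 0.38*r + 0.71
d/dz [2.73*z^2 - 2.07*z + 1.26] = 5.46*z - 2.07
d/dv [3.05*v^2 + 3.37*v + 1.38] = 6.1*v + 3.37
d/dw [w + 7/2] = 1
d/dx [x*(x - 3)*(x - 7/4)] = 3*x^2 - 19*x/2 + 21/4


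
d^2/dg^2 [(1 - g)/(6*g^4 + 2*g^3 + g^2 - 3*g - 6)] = 6*(-72*g^4 - 128*g^3 - 118*g^2 - 36*g - 11)/(216*g^9 + 864*g^8 + 2124*g^7 + 3752*g^6 + 4914*g^5 + 5040*g^4 + 3969*g^3 + 2322*g^2 + 972*g + 216)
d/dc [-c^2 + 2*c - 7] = 2 - 2*c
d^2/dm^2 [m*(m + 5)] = 2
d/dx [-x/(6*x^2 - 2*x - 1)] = (6*x^2 + 1)/(36*x^4 - 24*x^3 - 8*x^2 + 4*x + 1)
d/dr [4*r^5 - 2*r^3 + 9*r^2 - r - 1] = 20*r^4 - 6*r^2 + 18*r - 1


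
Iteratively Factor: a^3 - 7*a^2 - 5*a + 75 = (a + 3)*(a^2 - 10*a + 25) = (a - 5)*(a + 3)*(a - 5)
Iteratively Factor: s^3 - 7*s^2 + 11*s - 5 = (s - 1)*(s^2 - 6*s + 5) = (s - 1)^2*(s - 5)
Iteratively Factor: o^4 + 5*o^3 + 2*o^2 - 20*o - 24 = (o + 3)*(o^3 + 2*o^2 - 4*o - 8) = (o + 2)*(o + 3)*(o^2 - 4) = (o + 2)^2*(o + 3)*(o - 2)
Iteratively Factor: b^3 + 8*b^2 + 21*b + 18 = (b + 3)*(b^2 + 5*b + 6) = (b + 3)^2*(b + 2)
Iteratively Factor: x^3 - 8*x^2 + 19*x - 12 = (x - 3)*(x^2 - 5*x + 4) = (x - 4)*(x - 3)*(x - 1)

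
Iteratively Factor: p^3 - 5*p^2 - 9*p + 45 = (p + 3)*(p^2 - 8*p + 15) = (p - 3)*(p + 3)*(p - 5)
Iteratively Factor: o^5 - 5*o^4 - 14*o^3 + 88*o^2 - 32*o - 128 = (o + 4)*(o^4 - 9*o^3 + 22*o^2 - 32) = (o - 4)*(o + 4)*(o^3 - 5*o^2 + 2*o + 8) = (o - 4)^2*(o + 4)*(o^2 - o - 2) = (o - 4)^2*(o - 2)*(o + 4)*(o + 1)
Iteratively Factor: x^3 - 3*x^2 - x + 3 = (x + 1)*(x^2 - 4*x + 3) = (x - 1)*(x + 1)*(x - 3)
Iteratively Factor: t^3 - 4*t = (t - 2)*(t^2 + 2*t) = t*(t - 2)*(t + 2)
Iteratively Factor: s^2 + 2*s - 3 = (s + 3)*(s - 1)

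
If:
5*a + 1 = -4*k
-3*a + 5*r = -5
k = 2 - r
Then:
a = -5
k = 6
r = -4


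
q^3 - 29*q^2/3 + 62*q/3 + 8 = (q - 6)*(q - 4)*(q + 1/3)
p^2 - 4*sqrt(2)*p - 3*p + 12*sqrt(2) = (p - 3)*(p - 4*sqrt(2))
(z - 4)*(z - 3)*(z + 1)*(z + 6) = z^4 - 31*z^2 + 42*z + 72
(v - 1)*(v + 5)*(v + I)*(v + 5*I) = v^4 + 4*v^3 + 6*I*v^3 - 10*v^2 + 24*I*v^2 - 20*v - 30*I*v + 25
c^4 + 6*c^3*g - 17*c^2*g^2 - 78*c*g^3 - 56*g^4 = (c - 4*g)*(c + g)*(c + 2*g)*(c + 7*g)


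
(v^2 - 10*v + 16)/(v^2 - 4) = (v - 8)/(v + 2)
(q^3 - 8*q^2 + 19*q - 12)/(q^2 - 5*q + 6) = (q^2 - 5*q + 4)/(q - 2)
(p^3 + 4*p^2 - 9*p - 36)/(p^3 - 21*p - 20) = (p^2 - 9)/(p^2 - 4*p - 5)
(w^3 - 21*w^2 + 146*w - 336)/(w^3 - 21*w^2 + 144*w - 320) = (w^2 - 13*w + 42)/(w^2 - 13*w + 40)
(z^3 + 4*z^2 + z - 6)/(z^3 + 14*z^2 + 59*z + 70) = (z^2 + 2*z - 3)/(z^2 + 12*z + 35)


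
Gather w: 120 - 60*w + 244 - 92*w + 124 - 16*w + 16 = 504 - 168*w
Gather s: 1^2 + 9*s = 9*s + 1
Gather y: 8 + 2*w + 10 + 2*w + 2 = 4*w + 20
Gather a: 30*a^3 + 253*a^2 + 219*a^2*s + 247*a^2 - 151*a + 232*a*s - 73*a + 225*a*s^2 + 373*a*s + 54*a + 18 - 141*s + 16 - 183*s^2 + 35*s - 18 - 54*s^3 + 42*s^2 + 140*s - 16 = 30*a^3 + a^2*(219*s + 500) + a*(225*s^2 + 605*s - 170) - 54*s^3 - 141*s^2 + 34*s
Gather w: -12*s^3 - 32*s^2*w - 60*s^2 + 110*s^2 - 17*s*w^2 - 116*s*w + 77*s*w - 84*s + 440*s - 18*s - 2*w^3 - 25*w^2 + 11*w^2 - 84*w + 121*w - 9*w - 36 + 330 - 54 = -12*s^3 + 50*s^2 + 338*s - 2*w^3 + w^2*(-17*s - 14) + w*(-32*s^2 - 39*s + 28) + 240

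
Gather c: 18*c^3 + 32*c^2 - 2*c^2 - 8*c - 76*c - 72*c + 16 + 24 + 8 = 18*c^3 + 30*c^2 - 156*c + 48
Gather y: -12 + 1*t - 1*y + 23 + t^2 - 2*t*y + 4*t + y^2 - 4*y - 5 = t^2 + 5*t + y^2 + y*(-2*t - 5) + 6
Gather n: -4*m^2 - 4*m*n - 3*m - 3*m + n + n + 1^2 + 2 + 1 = -4*m^2 - 6*m + n*(2 - 4*m) + 4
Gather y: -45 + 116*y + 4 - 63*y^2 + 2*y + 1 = -63*y^2 + 118*y - 40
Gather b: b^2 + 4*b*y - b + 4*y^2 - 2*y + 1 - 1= b^2 + b*(4*y - 1) + 4*y^2 - 2*y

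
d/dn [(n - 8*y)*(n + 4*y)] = 2*n - 4*y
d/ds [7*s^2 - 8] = 14*s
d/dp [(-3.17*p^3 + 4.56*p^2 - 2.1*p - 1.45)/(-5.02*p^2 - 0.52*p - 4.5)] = (15.9134*p^4 + 3.2968*p^3 + 29.8818*p^2 - 55.598*p + 8.696)/(25.2004*p^4 + 5.2208*p^3 + 45.4504*p^2 + 4.68*p + 20.25)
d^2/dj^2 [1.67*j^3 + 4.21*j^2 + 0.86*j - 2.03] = 10.02*j + 8.42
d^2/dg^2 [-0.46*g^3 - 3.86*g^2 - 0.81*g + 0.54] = -2.76*g - 7.72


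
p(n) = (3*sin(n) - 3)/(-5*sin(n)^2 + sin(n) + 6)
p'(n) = (10*sin(n)*cos(n) - cos(n))*(3*sin(n) - 3)/(-5*sin(n)^2 + sin(n) + 6)^2 + 3*cos(n)/(-5*sin(n)^2 + sin(n) + 6)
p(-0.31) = -0.75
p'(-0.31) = 1.10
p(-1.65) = -173.97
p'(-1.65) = -4391.19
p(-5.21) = -0.12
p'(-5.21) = 0.33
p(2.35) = -0.21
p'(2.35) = -0.29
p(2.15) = -0.15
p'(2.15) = -0.31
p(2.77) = -0.33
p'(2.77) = -0.35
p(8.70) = -0.23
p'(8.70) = -0.29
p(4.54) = -36.77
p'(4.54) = -425.88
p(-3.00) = -0.59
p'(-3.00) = -0.76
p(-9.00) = -0.89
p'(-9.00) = -1.46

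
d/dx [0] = 0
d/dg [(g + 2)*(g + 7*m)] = 2*g + 7*m + 2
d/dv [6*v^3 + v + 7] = 18*v^2 + 1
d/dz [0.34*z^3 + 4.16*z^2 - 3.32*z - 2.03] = 1.02*z^2 + 8.32*z - 3.32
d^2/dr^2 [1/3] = 0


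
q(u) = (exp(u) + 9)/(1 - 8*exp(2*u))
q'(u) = exp(u)/(1 - 8*exp(2*u)) + 16*(exp(u) + 9)*exp(2*u)/(1 - 8*exp(2*u))^2 = (16*(exp(u) + 9)*exp(u) - 8*exp(2*u) + 1)*exp(u)/(8*exp(2*u) - 1)^2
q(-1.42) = 17.35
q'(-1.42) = 30.91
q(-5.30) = 9.01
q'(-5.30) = 0.01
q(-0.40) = -3.73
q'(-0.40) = 10.07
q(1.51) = -0.08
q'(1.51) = 0.14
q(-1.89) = 11.20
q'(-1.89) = 5.19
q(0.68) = -0.36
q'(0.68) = 0.69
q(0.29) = -0.78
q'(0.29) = 1.57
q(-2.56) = 9.53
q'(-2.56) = 1.04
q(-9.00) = 9.00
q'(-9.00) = 0.00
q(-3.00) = 9.23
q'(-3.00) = 0.42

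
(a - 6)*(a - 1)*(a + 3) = a^3 - 4*a^2 - 15*a + 18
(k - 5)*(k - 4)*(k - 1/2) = k^3 - 19*k^2/2 + 49*k/2 - 10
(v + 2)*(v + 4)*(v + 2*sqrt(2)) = v^3 + 2*sqrt(2)*v^2 + 6*v^2 + 8*v + 12*sqrt(2)*v + 16*sqrt(2)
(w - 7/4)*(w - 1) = w^2 - 11*w/4 + 7/4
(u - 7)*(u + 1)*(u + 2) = u^3 - 4*u^2 - 19*u - 14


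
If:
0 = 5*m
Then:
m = 0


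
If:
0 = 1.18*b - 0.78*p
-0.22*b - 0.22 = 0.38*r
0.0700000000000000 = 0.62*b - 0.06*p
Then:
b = 0.13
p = 0.20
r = -0.66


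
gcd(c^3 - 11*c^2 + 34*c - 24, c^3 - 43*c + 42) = c^2 - 7*c + 6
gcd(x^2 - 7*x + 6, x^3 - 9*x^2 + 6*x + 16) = 1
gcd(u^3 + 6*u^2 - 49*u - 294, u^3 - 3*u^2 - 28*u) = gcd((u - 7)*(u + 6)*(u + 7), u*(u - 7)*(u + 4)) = u - 7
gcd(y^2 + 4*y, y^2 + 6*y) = y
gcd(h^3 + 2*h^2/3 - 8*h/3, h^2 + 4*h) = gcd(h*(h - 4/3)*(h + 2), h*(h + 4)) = h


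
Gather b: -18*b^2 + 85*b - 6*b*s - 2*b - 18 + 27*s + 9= -18*b^2 + b*(83 - 6*s) + 27*s - 9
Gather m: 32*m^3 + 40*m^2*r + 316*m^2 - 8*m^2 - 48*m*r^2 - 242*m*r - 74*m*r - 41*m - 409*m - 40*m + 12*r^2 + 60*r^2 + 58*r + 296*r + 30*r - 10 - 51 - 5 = 32*m^3 + m^2*(40*r + 308) + m*(-48*r^2 - 316*r - 490) + 72*r^2 + 384*r - 66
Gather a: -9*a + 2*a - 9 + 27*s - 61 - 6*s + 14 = -7*a + 21*s - 56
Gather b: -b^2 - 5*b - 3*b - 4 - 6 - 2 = -b^2 - 8*b - 12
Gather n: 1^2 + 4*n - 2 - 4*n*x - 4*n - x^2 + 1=-4*n*x - x^2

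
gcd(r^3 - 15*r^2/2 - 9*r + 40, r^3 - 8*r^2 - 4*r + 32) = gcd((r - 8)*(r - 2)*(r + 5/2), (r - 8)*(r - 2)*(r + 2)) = r^2 - 10*r + 16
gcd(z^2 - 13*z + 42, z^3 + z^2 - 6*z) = 1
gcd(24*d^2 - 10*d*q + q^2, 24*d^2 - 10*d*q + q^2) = 24*d^2 - 10*d*q + q^2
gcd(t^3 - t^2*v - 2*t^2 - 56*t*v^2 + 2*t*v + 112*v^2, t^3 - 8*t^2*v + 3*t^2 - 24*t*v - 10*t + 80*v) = t^2 - 8*t*v - 2*t + 16*v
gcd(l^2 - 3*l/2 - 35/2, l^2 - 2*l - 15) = l - 5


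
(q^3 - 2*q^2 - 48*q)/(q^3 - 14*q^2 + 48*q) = (q + 6)/(q - 6)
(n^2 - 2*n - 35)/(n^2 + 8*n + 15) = (n - 7)/(n + 3)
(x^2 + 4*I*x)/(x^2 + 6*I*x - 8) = x/(x + 2*I)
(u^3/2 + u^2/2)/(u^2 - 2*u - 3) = u^2/(2*(u - 3))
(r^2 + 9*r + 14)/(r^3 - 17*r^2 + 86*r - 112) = (r^2 + 9*r + 14)/(r^3 - 17*r^2 + 86*r - 112)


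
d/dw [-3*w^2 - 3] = -6*w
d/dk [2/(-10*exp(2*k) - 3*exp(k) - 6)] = (40*exp(k) + 6)*exp(k)/(10*exp(2*k) + 3*exp(k) + 6)^2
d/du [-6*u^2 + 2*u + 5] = 2 - 12*u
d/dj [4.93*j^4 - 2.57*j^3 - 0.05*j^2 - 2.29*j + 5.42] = 19.72*j^3 - 7.71*j^2 - 0.1*j - 2.29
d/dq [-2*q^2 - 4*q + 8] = -4*q - 4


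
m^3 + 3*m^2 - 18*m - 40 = (m - 4)*(m + 2)*(m + 5)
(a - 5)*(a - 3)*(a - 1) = a^3 - 9*a^2 + 23*a - 15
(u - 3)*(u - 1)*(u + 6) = u^3 + 2*u^2 - 21*u + 18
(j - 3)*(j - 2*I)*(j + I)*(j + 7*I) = j^4 - 3*j^3 + 6*I*j^3 + 9*j^2 - 18*I*j^2 - 27*j + 14*I*j - 42*I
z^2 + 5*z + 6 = (z + 2)*(z + 3)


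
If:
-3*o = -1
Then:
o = 1/3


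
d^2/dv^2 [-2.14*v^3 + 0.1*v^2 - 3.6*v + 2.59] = 0.2 - 12.84*v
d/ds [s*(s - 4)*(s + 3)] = 3*s^2 - 2*s - 12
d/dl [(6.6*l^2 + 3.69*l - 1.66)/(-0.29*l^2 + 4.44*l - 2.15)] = (30.3741*l^2 - 29.3428*l - 0.563099999999999)/(0.0841*l^4 - 2.5752*l^3 + 20.9606*l^2 - 19.092*l + 4.6225)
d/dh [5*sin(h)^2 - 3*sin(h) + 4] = (10*sin(h) - 3)*cos(h)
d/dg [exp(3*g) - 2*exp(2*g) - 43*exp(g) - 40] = (3*exp(2*g) - 4*exp(g) - 43)*exp(g)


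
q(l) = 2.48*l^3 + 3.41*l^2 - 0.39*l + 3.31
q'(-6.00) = 226.53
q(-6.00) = -407.27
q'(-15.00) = 1571.31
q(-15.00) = -7593.59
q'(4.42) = 175.11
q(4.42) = 282.36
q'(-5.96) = 223.24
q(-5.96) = -398.27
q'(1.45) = 25.14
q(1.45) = 17.47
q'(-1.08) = 0.92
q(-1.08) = 4.58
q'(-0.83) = -0.93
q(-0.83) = 4.56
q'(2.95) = 84.48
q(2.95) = 95.50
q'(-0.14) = -1.20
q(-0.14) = 3.42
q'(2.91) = 82.46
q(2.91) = 92.16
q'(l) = 7.44*l^2 + 6.82*l - 0.39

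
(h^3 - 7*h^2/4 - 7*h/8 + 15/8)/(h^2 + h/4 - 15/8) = (2*h^2 - h - 3)/(2*h + 3)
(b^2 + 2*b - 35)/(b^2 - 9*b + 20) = (b + 7)/(b - 4)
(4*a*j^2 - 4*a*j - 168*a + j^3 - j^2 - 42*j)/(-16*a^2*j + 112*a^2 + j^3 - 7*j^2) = (-j - 6)/(4*a - j)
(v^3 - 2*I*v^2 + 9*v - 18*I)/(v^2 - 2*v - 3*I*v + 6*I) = (v^2 + I*v + 6)/(v - 2)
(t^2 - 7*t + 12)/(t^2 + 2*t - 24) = (t - 3)/(t + 6)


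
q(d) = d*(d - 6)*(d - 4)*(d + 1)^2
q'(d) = d*(d - 6)*(d - 4)*(2*d + 2) + d*(d - 6)*(d + 1)^2 + d*(d - 4)*(d + 1)^2 + (d - 6)*(d - 4)*(d + 1)^2 = 5*d^4 - 32*d^3 + 15*d^2 + 76*d + 24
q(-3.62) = -1821.55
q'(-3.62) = 2322.09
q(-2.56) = -349.84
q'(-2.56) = 679.36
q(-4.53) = -5070.20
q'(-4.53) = 5067.78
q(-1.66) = -31.35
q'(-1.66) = 123.52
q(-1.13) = -0.70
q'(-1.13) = 11.60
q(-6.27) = -21943.39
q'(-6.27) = 15752.43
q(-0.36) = -4.09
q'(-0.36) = 0.16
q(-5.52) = -12368.17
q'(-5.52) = 10086.05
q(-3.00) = -756.00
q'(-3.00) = 1200.00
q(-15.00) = -1173060.00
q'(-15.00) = 363384.00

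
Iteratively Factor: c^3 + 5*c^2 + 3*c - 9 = (c - 1)*(c^2 + 6*c + 9) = (c - 1)*(c + 3)*(c + 3)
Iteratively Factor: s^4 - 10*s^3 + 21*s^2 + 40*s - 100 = (s - 2)*(s^3 - 8*s^2 + 5*s + 50) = (s - 2)*(s + 2)*(s^2 - 10*s + 25) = (s - 5)*(s - 2)*(s + 2)*(s - 5)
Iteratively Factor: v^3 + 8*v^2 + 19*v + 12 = (v + 4)*(v^2 + 4*v + 3) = (v + 1)*(v + 4)*(v + 3)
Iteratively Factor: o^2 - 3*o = (o - 3)*(o)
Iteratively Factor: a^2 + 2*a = (a)*(a + 2)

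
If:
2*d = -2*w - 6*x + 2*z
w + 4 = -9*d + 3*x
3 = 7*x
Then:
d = -z/8 - 5/28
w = 9*z/8 - 31/28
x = 3/7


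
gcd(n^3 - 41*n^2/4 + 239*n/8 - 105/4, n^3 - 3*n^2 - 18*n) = n - 6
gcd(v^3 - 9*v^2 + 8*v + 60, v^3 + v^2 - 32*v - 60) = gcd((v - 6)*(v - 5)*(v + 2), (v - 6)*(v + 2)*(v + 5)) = v^2 - 4*v - 12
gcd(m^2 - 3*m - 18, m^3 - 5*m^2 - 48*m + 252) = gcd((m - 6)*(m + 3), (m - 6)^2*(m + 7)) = m - 6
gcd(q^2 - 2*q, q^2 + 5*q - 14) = q - 2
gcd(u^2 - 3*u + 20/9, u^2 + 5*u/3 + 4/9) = 1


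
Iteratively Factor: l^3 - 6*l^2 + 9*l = (l)*(l^2 - 6*l + 9) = l*(l - 3)*(l - 3)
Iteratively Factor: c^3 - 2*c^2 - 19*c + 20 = (c - 1)*(c^2 - c - 20) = (c - 1)*(c + 4)*(c - 5)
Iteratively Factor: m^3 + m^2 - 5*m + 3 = (m - 1)*(m^2 + 2*m - 3) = (m - 1)^2*(m + 3)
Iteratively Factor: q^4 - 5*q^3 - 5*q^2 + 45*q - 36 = (q - 3)*(q^3 - 2*q^2 - 11*q + 12) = (q - 3)*(q - 1)*(q^2 - q - 12) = (q - 3)*(q - 1)*(q + 3)*(q - 4)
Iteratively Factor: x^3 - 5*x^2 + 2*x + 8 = (x - 4)*(x^2 - x - 2) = (x - 4)*(x - 2)*(x + 1)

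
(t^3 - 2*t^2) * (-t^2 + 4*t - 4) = -t^5 + 6*t^4 - 12*t^3 + 8*t^2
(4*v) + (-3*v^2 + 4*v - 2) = -3*v^2 + 8*v - 2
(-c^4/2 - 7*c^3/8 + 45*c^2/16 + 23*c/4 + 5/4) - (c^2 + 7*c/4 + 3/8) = -c^4/2 - 7*c^3/8 + 29*c^2/16 + 4*c + 7/8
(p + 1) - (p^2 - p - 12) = -p^2 + 2*p + 13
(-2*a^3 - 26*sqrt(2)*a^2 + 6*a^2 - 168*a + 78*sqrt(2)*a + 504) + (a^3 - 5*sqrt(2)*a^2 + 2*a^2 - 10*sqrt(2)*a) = -a^3 - 31*sqrt(2)*a^2 + 8*a^2 - 168*a + 68*sqrt(2)*a + 504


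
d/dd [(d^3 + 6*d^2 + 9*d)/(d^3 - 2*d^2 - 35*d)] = 8*(-d^2 - 11*d - 24)/(d^4 - 4*d^3 - 66*d^2 + 140*d + 1225)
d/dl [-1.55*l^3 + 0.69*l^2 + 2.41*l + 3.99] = -4.65*l^2 + 1.38*l + 2.41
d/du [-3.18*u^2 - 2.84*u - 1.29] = -6.36*u - 2.84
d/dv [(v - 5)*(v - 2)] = 2*v - 7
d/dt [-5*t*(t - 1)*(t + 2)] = -15*t^2 - 10*t + 10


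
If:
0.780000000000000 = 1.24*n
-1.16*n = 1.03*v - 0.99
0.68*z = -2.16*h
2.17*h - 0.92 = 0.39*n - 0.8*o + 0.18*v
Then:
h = -0.314814814814815*z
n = 0.63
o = 0.853935185185185*z + 1.51351980895709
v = 0.25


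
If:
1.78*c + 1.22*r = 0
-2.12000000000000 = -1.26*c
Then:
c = 1.68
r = -2.45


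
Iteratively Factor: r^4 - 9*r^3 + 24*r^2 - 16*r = (r)*(r^3 - 9*r^2 + 24*r - 16) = r*(r - 1)*(r^2 - 8*r + 16) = r*(r - 4)*(r - 1)*(r - 4)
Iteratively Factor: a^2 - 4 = (a + 2)*(a - 2)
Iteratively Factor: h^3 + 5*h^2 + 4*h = (h)*(h^2 + 5*h + 4) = h*(h + 4)*(h + 1)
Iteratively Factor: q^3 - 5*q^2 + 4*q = (q - 1)*(q^2 - 4*q) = q*(q - 1)*(q - 4)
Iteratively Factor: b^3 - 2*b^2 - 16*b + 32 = (b + 4)*(b^2 - 6*b + 8) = (b - 2)*(b + 4)*(b - 4)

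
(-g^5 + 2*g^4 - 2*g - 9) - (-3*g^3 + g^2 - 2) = -g^5 + 2*g^4 + 3*g^3 - g^2 - 2*g - 7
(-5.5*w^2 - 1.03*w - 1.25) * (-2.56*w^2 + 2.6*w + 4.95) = 14.08*w^4 - 11.6632*w^3 - 26.703*w^2 - 8.3485*w - 6.1875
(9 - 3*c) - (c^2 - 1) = -c^2 - 3*c + 10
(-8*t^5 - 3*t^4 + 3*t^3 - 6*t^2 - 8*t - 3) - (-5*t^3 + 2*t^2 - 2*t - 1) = -8*t^5 - 3*t^4 + 8*t^3 - 8*t^2 - 6*t - 2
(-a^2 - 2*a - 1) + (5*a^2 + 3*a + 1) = 4*a^2 + a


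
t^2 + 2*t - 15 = (t - 3)*(t + 5)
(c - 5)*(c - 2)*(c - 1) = c^3 - 8*c^2 + 17*c - 10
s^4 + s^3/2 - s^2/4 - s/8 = s*(s - 1/2)*(s + 1/2)^2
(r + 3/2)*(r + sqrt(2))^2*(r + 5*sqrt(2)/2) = r^4 + 3*r^3/2 + 9*sqrt(2)*r^3/2 + 27*sqrt(2)*r^2/4 + 12*r^2 + 5*sqrt(2)*r + 18*r + 15*sqrt(2)/2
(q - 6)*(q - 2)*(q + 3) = q^3 - 5*q^2 - 12*q + 36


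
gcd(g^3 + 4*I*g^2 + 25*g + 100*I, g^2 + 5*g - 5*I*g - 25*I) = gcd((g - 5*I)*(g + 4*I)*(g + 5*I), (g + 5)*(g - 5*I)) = g - 5*I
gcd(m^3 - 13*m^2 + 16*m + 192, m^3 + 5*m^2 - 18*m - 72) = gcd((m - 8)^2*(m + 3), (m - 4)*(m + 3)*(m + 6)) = m + 3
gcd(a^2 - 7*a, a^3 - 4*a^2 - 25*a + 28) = a - 7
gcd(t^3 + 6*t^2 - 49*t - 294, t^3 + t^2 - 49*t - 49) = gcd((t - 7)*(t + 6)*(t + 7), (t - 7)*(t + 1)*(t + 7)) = t^2 - 49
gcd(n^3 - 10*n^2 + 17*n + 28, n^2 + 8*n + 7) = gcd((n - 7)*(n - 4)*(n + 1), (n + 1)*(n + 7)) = n + 1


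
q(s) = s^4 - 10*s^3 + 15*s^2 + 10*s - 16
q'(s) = 4*s^3 - 30*s^2 + 30*s + 10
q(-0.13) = -17.02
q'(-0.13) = 5.58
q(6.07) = -281.57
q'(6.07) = -18.65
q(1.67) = 3.74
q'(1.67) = -4.94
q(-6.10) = 4135.54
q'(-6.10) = -2197.22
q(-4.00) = 1080.00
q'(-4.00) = -846.00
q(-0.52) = -15.66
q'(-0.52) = -14.27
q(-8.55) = 12589.28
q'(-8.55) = -4939.68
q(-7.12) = 6852.58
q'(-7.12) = -3168.21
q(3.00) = -40.00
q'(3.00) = -62.00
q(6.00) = -280.00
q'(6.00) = -26.00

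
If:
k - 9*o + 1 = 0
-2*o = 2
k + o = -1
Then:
No Solution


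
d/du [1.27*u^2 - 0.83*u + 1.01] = 2.54*u - 0.83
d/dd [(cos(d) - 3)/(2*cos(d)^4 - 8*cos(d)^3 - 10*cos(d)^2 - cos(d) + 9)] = (3*(1 - cos(2*d))^2/2 + 30*cos(d) + 37*cos(2*d) - 10*cos(3*d) + 25)*sin(d)/(-2*cos(d)^4 + 8*cos(d)^3 + 10*cos(d)^2 + cos(d) - 9)^2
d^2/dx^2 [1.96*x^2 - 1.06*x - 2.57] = 3.92000000000000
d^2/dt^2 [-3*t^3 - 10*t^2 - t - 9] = -18*t - 20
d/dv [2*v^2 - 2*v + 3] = 4*v - 2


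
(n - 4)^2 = n^2 - 8*n + 16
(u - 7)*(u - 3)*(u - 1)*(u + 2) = u^4 - 9*u^3 + 9*u^2 + 41*u - 42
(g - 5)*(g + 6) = g^2 + g - 30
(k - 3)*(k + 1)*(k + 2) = k^3 - 7*k - 6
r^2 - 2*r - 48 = (r - 8)*(r + 6)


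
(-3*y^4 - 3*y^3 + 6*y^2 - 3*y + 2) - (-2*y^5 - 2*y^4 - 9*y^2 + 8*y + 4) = 2*y^5 - y^4 - 3*y^3 + 15*y^2 - 11*y - 2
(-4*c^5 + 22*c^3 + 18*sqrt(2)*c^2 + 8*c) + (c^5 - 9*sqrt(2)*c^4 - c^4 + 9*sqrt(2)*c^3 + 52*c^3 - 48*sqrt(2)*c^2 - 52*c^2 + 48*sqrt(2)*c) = -3*c^5 - 9*sqrt(2)*c^4 - c^4 + 9*sqrt(2)*c^3 + 74*c^3 - 52*c^2 - 30*sqrt(2)*c^2 + 8*c + 48*sqrt(2)*c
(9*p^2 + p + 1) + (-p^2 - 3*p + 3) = 8*p^2 - 2*p + 4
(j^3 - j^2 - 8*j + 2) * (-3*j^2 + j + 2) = -3*j^5 + 4*j^4 + 25*j^3 - 16*j^2 - 14*j + 4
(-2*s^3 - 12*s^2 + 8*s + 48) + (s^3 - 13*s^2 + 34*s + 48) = -s^3 - 25*s^2 + 42*s + 96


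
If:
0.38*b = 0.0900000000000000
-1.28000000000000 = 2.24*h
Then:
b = 0.24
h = -0.57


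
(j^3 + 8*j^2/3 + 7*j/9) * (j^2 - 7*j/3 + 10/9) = j^5 + j^4/3 - 13*j^3/3 + 31*j^2/27 + 70*j/81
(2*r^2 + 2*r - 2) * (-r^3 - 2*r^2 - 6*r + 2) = -2*r^5 - 6*r^4 - 14*r^3 - 4*r^2 + 16*r - 4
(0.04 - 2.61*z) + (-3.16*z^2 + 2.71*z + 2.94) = -3.16*z^2 + 0.1*z + 2.98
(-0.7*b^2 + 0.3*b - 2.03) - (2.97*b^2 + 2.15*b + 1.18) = -3.67*b^2 - 1.85*b - 3.21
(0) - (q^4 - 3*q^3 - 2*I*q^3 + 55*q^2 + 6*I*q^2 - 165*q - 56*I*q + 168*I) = -q^4 + 3*q^3 + 2*I*q^3 - 55*q^2 - 6*I*q^2 + 165*q + 56*I*q - 168*I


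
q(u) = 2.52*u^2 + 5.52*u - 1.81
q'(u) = 5.04*u + 5.52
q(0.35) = 0.43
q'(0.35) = 7.28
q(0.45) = 1.18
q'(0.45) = 7.79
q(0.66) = 2.93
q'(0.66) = 8.85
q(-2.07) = -2.44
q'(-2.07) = -4.91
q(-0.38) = -3.54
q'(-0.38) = 3.60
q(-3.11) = 5.40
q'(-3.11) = -10.15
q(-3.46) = 9.26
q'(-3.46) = -11.92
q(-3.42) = 8.79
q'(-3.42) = -11.72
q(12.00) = 427.31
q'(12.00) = 66.00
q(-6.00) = 55.79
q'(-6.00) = -24.72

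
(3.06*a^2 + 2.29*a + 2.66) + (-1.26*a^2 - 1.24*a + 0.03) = 1.8*a^2 + 1.05*a + 2.69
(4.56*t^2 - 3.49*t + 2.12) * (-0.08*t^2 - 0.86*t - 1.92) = -0.3648*t^4 - 3.6424*t^3 - 5.9234*t^2 + 4.8776*t - 4.0704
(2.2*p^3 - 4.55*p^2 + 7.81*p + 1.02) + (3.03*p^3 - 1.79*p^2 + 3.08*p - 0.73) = 5.23*p^3 - 6.34*p^2 + 10.89*p + 0.29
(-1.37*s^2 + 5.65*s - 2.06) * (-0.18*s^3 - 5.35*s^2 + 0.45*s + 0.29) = 0.2466*s^5 + 6.3125*s^4 - 30.4732*s^3 + 13.1662*s^2 + 0.7115*s - 0.5974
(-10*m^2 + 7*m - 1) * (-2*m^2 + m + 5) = 20*m^4 - 24*m^3 - 41*m^2 + 34*m - 5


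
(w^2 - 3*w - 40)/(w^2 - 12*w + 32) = (w + 5)/(w - 4)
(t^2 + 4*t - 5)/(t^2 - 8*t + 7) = (t + 5)/(t - 7)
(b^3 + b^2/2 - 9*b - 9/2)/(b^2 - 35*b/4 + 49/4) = 2*(2*b^3 + b^2 - 18*b - 9)/(4*b^2 - 35*b + 49)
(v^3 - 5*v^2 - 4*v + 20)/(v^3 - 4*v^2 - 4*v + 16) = (v - 5)/(v - 4)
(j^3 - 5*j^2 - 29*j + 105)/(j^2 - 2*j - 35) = j - 3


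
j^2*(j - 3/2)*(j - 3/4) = j^4 - 9*j^3/4 + 9*j^2/8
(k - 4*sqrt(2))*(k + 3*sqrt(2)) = k^2 - sqrt(2)*k - 24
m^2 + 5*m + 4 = (m + 1)*(m + 4)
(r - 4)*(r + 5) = r^2 + r - 20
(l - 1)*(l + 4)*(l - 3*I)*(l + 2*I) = l^4 + 3*l^3 - I*l^3 + 2*l^2 - 3*I*l^2 + 18*l + 4*I*l - 24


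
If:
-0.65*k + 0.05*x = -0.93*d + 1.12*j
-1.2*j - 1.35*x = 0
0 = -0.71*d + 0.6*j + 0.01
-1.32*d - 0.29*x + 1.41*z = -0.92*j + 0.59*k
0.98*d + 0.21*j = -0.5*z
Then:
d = -0.01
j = -0.03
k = 0.04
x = 0.02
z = 0.03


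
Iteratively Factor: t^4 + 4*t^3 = (t + 4)*(t^3) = t*(t + 4)*(t^2) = t^2*(t + 4)*(t)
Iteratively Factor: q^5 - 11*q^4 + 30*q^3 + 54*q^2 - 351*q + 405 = (q - 5)*(q^4 - 6*q^3 + 54*q - 81) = (q - 5)*(q - 3)*(q^3 - 3*q^2 - 9*q + 27) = (q - 5)*(q - 3)^2*(q^2 - 9) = (q - 5)*(q - 3)^2*(q + 3)*(q - 3)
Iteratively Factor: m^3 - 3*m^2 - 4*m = (m - 4)*(m^2 + m) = (m - 4)*(m + 1)*(m)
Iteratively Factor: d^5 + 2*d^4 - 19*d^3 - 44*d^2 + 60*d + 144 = (d + 3)*(d^4 - d^3 - 16*d^2 + 4*d + 48) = (d - 2)*(d + 3)*(d^3 + d^2 - 14*d - 24) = (d - 2)*(d + 3)^2*(d^2 - 2*d - 8) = (d - 4)*(d - 2)*(d + 3)^2*(d + 2)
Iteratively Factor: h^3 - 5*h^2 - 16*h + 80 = (h - 5)*(h^2 - 16) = (h - 5)*(h - 4)*(h + 4)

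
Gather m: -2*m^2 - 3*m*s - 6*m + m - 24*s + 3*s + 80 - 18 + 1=-2*m^2 + m*(-3*s - 5) - 21*s + 63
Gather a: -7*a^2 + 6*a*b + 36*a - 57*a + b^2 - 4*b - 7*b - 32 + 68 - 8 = -7*a^2 + a*(6*b - 21) + b^2 - 11*b + 28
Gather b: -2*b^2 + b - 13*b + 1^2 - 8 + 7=-2*b^2 - 12*b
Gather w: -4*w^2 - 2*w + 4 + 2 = -4*w^2 - 2*w + 6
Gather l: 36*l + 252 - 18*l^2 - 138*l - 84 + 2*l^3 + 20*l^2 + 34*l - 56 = 2*l^3 + 2*l^2 - 68*l + 112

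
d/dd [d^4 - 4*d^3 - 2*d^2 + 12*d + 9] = 4*d^3 - 12*d^2 - 4*d + 12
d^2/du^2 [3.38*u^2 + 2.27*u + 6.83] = 6.76000000000000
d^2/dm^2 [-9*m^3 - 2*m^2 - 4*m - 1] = -54*m - 4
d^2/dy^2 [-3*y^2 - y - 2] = -6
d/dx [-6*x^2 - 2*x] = -12*x - 2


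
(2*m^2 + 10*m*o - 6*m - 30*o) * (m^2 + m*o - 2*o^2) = 2*m^4 + 12*m^3*o - 6*m^3 + 6*m^2*o^2 - 36*m^2*o - 20*m*o^3 - 18*m*o^2 + 60*o^3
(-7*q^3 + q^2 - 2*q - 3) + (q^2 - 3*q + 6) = -7*q^3 + 2*q^2 - 5*q + 3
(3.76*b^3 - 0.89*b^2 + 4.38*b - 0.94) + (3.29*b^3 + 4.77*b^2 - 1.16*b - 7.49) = 7.05*b^3 + 3.88*b^2 + 3.22*b - 8.43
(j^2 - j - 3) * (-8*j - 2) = -8*j^3 + 6*j^2 + 26*j + 6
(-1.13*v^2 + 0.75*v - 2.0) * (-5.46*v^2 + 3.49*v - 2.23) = 6.1698*v^4 - 8.0387*v^3 + 16.0574*v^2 - 8.6525*v + 4.46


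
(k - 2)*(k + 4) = k^2 + 2*k - 8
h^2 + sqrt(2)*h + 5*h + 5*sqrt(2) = (h + 5)*(h + sqrt(2))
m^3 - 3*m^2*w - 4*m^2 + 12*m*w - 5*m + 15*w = (m - 5)*(m + 1)*(m - 3*w)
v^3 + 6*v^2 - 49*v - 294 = (v - 7)*(v + 6)*(v + 7)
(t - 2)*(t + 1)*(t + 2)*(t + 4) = t^4 + 5*t^3 - 20*t - 16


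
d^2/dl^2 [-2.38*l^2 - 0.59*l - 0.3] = -4.76000000000000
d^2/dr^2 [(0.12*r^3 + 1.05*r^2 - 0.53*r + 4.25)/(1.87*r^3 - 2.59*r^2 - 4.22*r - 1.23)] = (8.505882*r^6 - 5.438334*r^5 + 246.771558*r^4 - 330.451532*r^3 - 61.135464*r^2 + 348.582264*r + 132.972076)/(6.539203*r^9 - 27.170913*r^8 - 6.63831300000001*r^7 + 92.354816*r^6 + 50.724132*r^5 - 104.885625*r^4 - 147.326003*r^3 - 77.468229*r^2 - 19.153314*r - 1.860867)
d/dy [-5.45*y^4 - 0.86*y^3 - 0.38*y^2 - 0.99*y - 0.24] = -21.8*y^3 - 2.58*y^2 - 0.76*y - 0.99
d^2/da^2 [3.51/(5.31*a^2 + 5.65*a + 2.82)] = (-197.936622*a^2 - 210.61053*a + 3.51*(10.62*a + 5.65)*(21.24*a + 11.3) - 105.118884)/(5.31*a^2 + 5.65*a + 2.82)^3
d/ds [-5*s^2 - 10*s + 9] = -10*s - 10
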